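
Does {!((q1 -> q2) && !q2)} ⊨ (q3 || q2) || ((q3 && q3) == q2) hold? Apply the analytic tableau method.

Initial set: {!((q1 -> q2) && !q2); !((q3 || q2) || ((q3 && q3) == q2))}.
!((q3 || q2) || ((q3 && q3) == q2)): α-rule — add !(q3 || q2), !((q3 && q3) == q2).
!(q3 || q2): α-rule — add !q3, !q2.
!((q1 -> q2) && !q2): β-rule — branch into !(q1 -> q2)  //  !!q2.
  branch 1 (add !(q1 -> q2)):
    !(q1 -> q2): α-rule — add q1, !q2.
    !((q3 && q3) == q2): β-rule — branch into (q3 && q3), !q2  //  !(q3 && q3), q2.
      branch 1.1 (add (q3 && q3), !q2):
        (q3 && q3): α-rule — add q3, q3.
        × closes — contains both q3 and !q3.
      branch 1.2 (add !(q3 && q3), q2):
        × closes — contains both q2 and !q2.
  branch 2 (add !!q2):
    × closes — contains both q2 and !q2.
All 3 branches close.
Every branch closed, so the premises entail the conclusion.

Yes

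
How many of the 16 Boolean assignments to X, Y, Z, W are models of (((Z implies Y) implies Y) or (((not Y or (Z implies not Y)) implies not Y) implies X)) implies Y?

Initial set: {((((Z implies Y) implies Y) or (((not Y or (Z implies not Y)) implies not Y) implies X)) implies Y)}.
((((Z implies Y) implies Y) or (((not Y or (Z implies not Y)) implies not Y) implies X)) implies Y): β-rule — branch into not (((Z implies Y) implies Y) or (((not Y or (Z implies not Y)) implies not Y) implies X))  //  Y.
  branch 1 (add not (((Z implies Y) implies Y) or (((not Y or (Z implies not Y)) implies not Y) implies X))):
    not (((Z implies Y) implies Y) or (((not Y or (Z implies not Y)) implies not Y) implies X)): α-rule — add not ((Z implies Y) implies Y), not (((not Y or (Z implies not Y)) implies not Y) implies X).
    not ((Z implies Y) implies Y): α-rule — add (Z implies Y), not Y.
    not (((not Y or (Z implies not Y)) implies not Y) implies X): α-rule — add ((not Y or (Z implies not Y)) implies not Y), not X.
    (Z implies Y): β-rule — branch into not Z  //  Y.
      branch 1.1 (add not Z):
        ((not Y or (Z implies not Y)) implies not Y): β-rule — branch into not (not Y or (Z implies not Y))  //  not Y.
          branch 1.1.1 (add not (not Y or (Z implies not Y))):
            not (not Y or (Z implies not Y)): α-rule — add not not Y, not (Z implies not Y).
            × closes — contains both Y and not Y.
          branch 1.1.2 (add not Y):
            ○ open, literals {X=0, Y=0, Z=0}.
      branch 1.2 (add Y):
        × closes — contains both Y and not Y.
  branch 2 (add Y):
    ○ open, literals {Y=1}.
2 branches closed, 2 open.
Each open branch fixes some atoms; the unmentioned ones are free. Counting distinct full assignments: branch {X=0, Y=0, Z=0} (W) contributes 2 new; branch {Y=1} (X, Z, W) contributes 8 new. Total: 10.

10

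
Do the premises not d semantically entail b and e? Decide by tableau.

No

Initial set: {not d; not (b and e)}.
not (b and e): β-rule — branch into not b  //  not e.
  branch 1 (add not b):
    ○ open, literals {b=false, d=false}.
  branch 2 (add not e):
    ○ open, literals {d=false, e=false}.
0 branches closed, 2 open.
An open branch gives a countermodel: b=false, d=false (unmentioned atoms arbitrary); the premises hold there but the conclusion fails.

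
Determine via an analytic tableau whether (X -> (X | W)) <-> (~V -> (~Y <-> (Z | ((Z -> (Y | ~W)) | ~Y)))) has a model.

Initial set: {T ((X -> (X | W)) <-> (~V -> (~Y <-> (Z | ((Z -> (Y | ~W)) | ~Y)))))}.
T ((X -> (X | W)) <-> (~V -> (~Y <-> (Z | ((Z -> (Y | ~W)) | ~Y))))): β-rule — branch into T (X -> (X | W)), T (~V -> (~Y <-> (Z | ((Z -> (Y | ~W)) | ~Y))))  //  F (X -> (X | W)), F (~V -> (~Y <-> (Z | ((Z -> (Y | ~W)) | ~Y)))).
  branch 1 (add T (X -> (X | W)), T (~V -> (~Y <-> (Z | ((Z -> (Y | ~W)) | ~Y))))):
    T (X -> (X | W)): β-rule — branch into F X  //  T (X | W).
      branch 1.1 (add F X):
        T (~V -> (~Y <-> (Z | ((Z -> (Y | ~W)) | ~Y)))): β-rule — branch into F ~V  //  T (~Y <-> (Z | ((Z -> (Y | ~W)) | ~Y))).
          branch 1.1.1 (add F ~V):
            ○ open, literals {V=1, X=0}.
          branch 1.1.2 (add T (~Y <-> (Z | ((Z -> (Y | ~W)) | ~Y)))):
            T (~Y <-> (Z | ((Z -> (Y | ~W)) | ~Y))): β-rule — branch into T ~Y, T (Z | ((Z -> (Y | ~W)) | ~Y))  //  F ~Y, F (Z | ((Z -> (Y | ~W)) | ~Y)).
              branch 1.1.2.1 (add T ~Y, T (Z | ((Z -> (Y | ~W)) | ~Y))):
                T (Z | ((Z -> (Y | ~W)) | ~Y)): β-rule — branch into T Z  //  T ((Z -> (Y | ~W)) | ~Y).
                  branch 1.1.2.1.1 (add T Z):
                    ○ open, literals {X=0, Y=0, Z=1}.
                  branch 1.1.2.1.2 (add T ((Z -> (Y | ~W)) | ~Y)):
                    T ((Z -> (Y | ~W)) | ~Y): β-rule — branch into T (Z -> (Y | ~W))  //  T ~Y.
                      branch 1.1.2.1.2.1 (add T (Z -> (Y | ~W))):
                        T (Z -> (Y | ~W)): β-rule — branch into F Z  //  T (Y | ~W).
                          branch 1.1.2.1.2.1.1 (add F Z):
                            ○ open, literals {X=0, Y=0, Z=0}.
                          branch 1.1.2.1.2.1.2 (add T (Y | ~W)):
                            T (Y | ~W): β-rule — branch into T Y  //  T ~W.
                              branch 1.1.2.1.2.1.2.1 (add T Y):
                                × closes — contains both Y and ~Y.
                              branch 1.1.2.1.2.1.2.2 (add T ~W):
                                ○ open, literals {W=0, X=0, Y=0}.
                      branch 1.1.2.1.2.2 (add T ~Y):
                        ○ open, literals {X=0, Y=0}.
              branch 1.1.2.2 (add F ~Y, F (Z | ((Z -> (Y | ~W)) | ~Y))):
                F (Z | ((Z -> (Y | ~W)) | ~Y)): α-rule — add F Z, F ((Z -> (Y | ~W)) | ~Y).
                F ((Z -> (Y | ~W)) | ~Y): α-rule — add F (Z -> (Y | ~W)), F ~Y.
                F (Z -> (Y | ~W)): α-rule — add T Z, F (Y | ~W).
                × closes — contains both Z and ~Z.
      branch 1.2 (add T (X | W)):
        T (~V -> (~Y <-> (Z | ((Z -> (Y | ~W)) | ~Y)))): β-rule — branch into F ~V  //  T (~Y <-> (Z | ((Z -> (Y | ~W)) | ~Y))).
          branch 1.2.1 (add F ~V):
            T (X | W): β-rule — branch into T X  //  T W.
              branch 1.2.1.1 (add T X):
                ○ open, literals {V=1, X=1}.
              branch 1.2.1.2 (add T W):
                ○ open, literals {V=1, W=1}.
          branch 1.2.2 (add T (~Y <-> (Z | ((Z -> (Y | ~W)) | ~Y)))):
            T (X | W): β-rule — branch into T X  //  T W.
              branch 1.2.2.1 (add T X):
                T (~Y <-> (Z | ((Z -> (Y | ~W)) | ~Y))): β-rule — branch into T ~Y, T (Z | ((Z -> (Y | ~W)) | ~Y))  //  F ~Y, F (Z | ((Z -> (Y | ~W)) | ~Y)).
                  branch 1.2.2.1.1 (add T ~Y, T (Z | ((Z -> (Y | ~W)) | ~Y))):
                    T (Z | ((Z -> (Y | ~W)) | ~Y)): β-rule — branch into T Z  //  T ((Z -> (Y | ~W)) | ~Y).
                      branch 1.2.2.1.1.1 (add T Z):
                        ○ open, literals {X=1, Y=0, Z=1}.
                      branch 1.2.2.1.1.2 (add T ((Z -> (Y | ~W)) | ~Y)):
                        T ((Z -> (Y | ~W)) | ~Y): β-rule — branch into T (Z -> (Y | ~W))  //  T ~Y.
                          branch 1.2.2.1.1.2.1 (add T (Z -> (Y | ~W))):
                            T (Z -> (Y | ~W)): β-rule — branch into F Z  //  T (Y | ~W).
                              branch 1.2.2.1.1.2.1.1 (add F Z):
                                ○ open, literals {X=1, Y=0, Z=0}.
                              branch 1.2.2.1.1.2.1.2 (add T (Y | ~W)):
                                T (Y | ~W): β-rule — branch into T Y  //  T ~W.
                                  branch 1.2.2.1.1.2.1.2.1 (add T Y):
                                    × closes — contains both Y and ~Y.
                                  branch 1.2.2.1.1.2.1.2.2 (add T ~W):
                                    ○ open, literals {W=0, X=1, Y=0}.
                          branch 1.2.2.1.1.2.2 (add T ~Y):
                            ○ open, literals {X=1, Y=0}.
                  branch 1.2.2.1.2 (add F ~Y, F (Z | ((Z -> (Y | ~W)) | ~Y))):
                    F (Z | ((Z -> (Y | ~W)) | ~Y)): α-rule — add F Z, F ((Z -> (Y | ~W)) | ~Y).
                    F ((Z -> (Y | ~W)) | ~Y): α-rule — add F (Z -> (Y | ~W)), F ~Y.
                    F (Z -> (Y | ~W)): α-rule — add T Z, F (Y | ~W).
                    × closes — contains both Z and ~Z.
              branch 1.2.2.2 (add T W):
                T (~Y <-> (Z | ((Z -> (Y | ~W)) | ~Y))): β-rule — branch into T ~Y, T (Z | ((Z -> (Y | ~W)) | ~Y))  //  F ~Y, F (Z | ((Z -> (Y | ~W)) | ~Y)).
                  branch 1.2.2.2.1 (add T ~Y, T (Z | ((Z -> (Y | ~W)) | ~Y))):
                    T (Z | ((Z -> (Y | ~W)) | ~Y)): β-rule — branch into T Z  //  T ((Z -> (Y | ~W)) | ~Y).
                      branch 1.2.2.2.1.1 (add T Z):
                        ○ open, literals {W=1, Y=0, Z=1}.
                      branch 1.2.2.2.1.2 (add T ((Z -> (Y | ~W)) | ~Y)):
                        T ((Z -> (Y | ~W)) | ~Y): β-rule — branch into T (Z -> (Y | ~W))  //  T ~Y.
                          branch 1.2.2.2.1.2.1 (add T (Z -> (Y | ~W))):
                            T (Z -> (Y | ~W)): β-rule — branch into F Z  //  T (Y | ~W).
                              branch 1.2.2.2.1.2.1.1 (add F Z):
                                ○ open, literals {W=1, Y=0, Z=0}.
                              branch 1.2.2.2.1.2.1.2 (add T (Y | ~W)):
                                T (Y | ~W): β-rule — branch into T Y  //  T ~W.
                                  branch 1.2.2.2.1.2.1.2.1 (add T Y):
                                    × closes — contains both Y and ~Y.
                                  branch 1.2.2.2.1.2.1.2.2 (add T ~W):
                                    × closes — contains both W and ~W.
                          branch 1.2.2.2.1.2.2 (add T ~Y):
                            ○ open, literals {W=1, Y=0}.
                  branch 1.2.2.2.2 (add F ~Y, F (Z | ((Z -> (Y | ~W)) | ~Y))):
                    F (Z | ((Z -> (Y | ~W)) | ~Y)): α-rule — add F Z, F ((Z -> (Y | ~W)) | ~Y).
                    F ((Z -> (Y | ~W)) | ~Y): α-rule — add F (Z -> (Y | ~W)), F ~Y.
                    F (Z -> (Y | ~W)): α-rule — add T Z, F (Y | ~W).
                    × closes — contains both Z and ~Z.
  branch 2 (add F (X -> (X | W)), F (~V -> (~Y <-> (Z | ((Z -> (Y | ~W)) | ~Y))))):
    F (X -> (X | W)): α-rule — add T X, F (X | W).
    F (~V -> (~Y <-> (Z | ((Z -> (Y | ~W)) | ~Y)))): α-rule — add T ~V, F (~Y <-> (Z | ((Z -> (Y | ~W)) | ~Y))).
    F (X | W): α-rule — add F X, F W.
    × closes — contains both X and ~X.
8 branches closed, 14 open.
An open branch gives a satisfying assignment: V=1, X=0.

Satisfiable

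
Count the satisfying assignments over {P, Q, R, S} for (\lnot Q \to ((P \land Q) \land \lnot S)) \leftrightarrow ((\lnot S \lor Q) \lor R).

Initial set: {((\lnot Q \to ((P \land Q) \land \lnot S)) \leftrightarrow ((\lnot S \lor Q) \lor R))}.
((\lnot Q \to ((P \land Q) \land \lnot S)) \leftrightarrow ((\lnot S \lor Q) \lor R)): β-rule — branch into (\lnot Q \to ((P \land Q) \land \lnot S)), ((\lnot S \lor Q) \lor R)  //  \lnot (\lnot Q \to ((P \land Q) \land \lnot S)), \lnot ((\lnot S \lor Q) \lor R).
  branch 1 (add (\lnot Q \to ((P \land Q) \land \lnot S)), ((\lnot S \lor Q) \lor R)):
    (\lnot Q \to ((P \land Q) \land \lnot S)): β-rule — branch into \lnot \lnot Q  //  ((P \land Q) \land \lnot S).
      branch 1.1 (add \lnot \lnot Q):
        ((\lnot S \lor Q) \lor R): β-rule — branch into (\lnot S \lor Q)  //  R.
          branch 1.1.1 (add (\lnot S \lor Q)):
            (\lnot S \lor Q): β-rule — branch into \lnot S  //  Q.
              branch 1.1.1.1 (add \lnot S):
                ○ open, literals {Q=1, S=0}.
              branch 1.1.1.2 (add Q):
                ○ open, literals {Q=1}.
          branch 1.1.2 (add R):
            ○ open, literals {Q=1, R=1}.
      branch 1.2 (add ((P \land Q) \land \lnot S)):
        ((P \land Q) \land \lnot S): α-rule — add (P \land Q), \lnot S.
        (P \land Q): α-rule — add P, Q.
        ((\lnot S \lor Q) \lor R): β-rule — branch into (\lnot S \lor Q)  //  R.
          branch 1.2.1 (add (\lnot S \lor Q)):
            (\lnot S \lor Q): β-rule — branch into \lnot S  //  Q.
              branch 1.2.1.1 (add \lnot S):
                ○ open, literals {P=1, Q=1, S=0}.
              branch 1.2.1.2 (add Q):
                ○ open, literals {P=1, Q=1, S=0}.
          branch 1.2.2 (add R):
            ○ open, literals {P=1, Q=1, R=1, S=0}.
  branch 2 (add \lnot (\lnot Q \to ((P \land Q) \land \lnot S)), \lnot ((\lnot S \lor Q) \lor R)):
    \lnot (\lnot Q \to ((P \land Q) \land \lnot S)): α-rule — add \lnot Q, \lnot ((P \land Q) \land \lnot S).
    \lnot ((\lnot S \lor Q) \lor R): α-rule — add \lnot (\lnot S \lor Q), \lnot R.
    \lnot (\lnot S \lor Q): α-rule — add \lnot \lnot S, \lnot Q.
    \lnot ((P \land Q) \land \lnot S): β-rule — branch into \lnot (P \land Q)  //  \lnot \lnot S.
      branch 2.1 (add \lnot (P \land Q)):
        \lnot (P \land Q): β-rule — branch into \lnot P  //  \lnot Q.
          branch 2.1.1 (add \lnot P):
            ○ open, literals {P=0, Q=0, R=0, S=1}.
          branch 2.1.2 (add \lnot Q):
            ○ open, literals {Q=0, R=0, S=1}.
      branch 2.2 (add \lnot \lnot S):
        ○ open, literals {Q=0, R=0, S=1}.
0 branches closed, 9 open.
Each open branch fixes some atoms; the unmentioned ones are free. Counting distinct full assignments: branch {Q=1, S=0} (P, R) contributes 4 new; branch {Q=1} (P, R, S) contributes 4 new; branch {Q=1, R=1} (P, S) contributes 0 new; branch {P=1, Q=1, S=0} (R) contributes 0 new; branch {P=1, Q=1, S=0} (R) contributes 0 new; branch {P=1, Q=1, R=1, S=0} (none free) contributes 0 new; branch {P=0, Q=0, R=0, S=1} (none free) contributes 1 new; branch {Q=0, R=0, S=1} (P) contributes 1 new; branch {Q=0, R=0, S=1} (P) contributes 0 new. Total: 10.

10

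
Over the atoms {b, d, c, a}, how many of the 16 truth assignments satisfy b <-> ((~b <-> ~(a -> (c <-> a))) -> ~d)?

Initial set: {(b <-> ((~b <-> ~(a -> (c <-> a))) -> ~d))}.
(b <-> ((~b <-> ~(a -> (c <-> a))) -> ~d)): β-rule — branch into b, ((~b <-> ~(a -> (c <-> a))) -> ~d)  //  ~b, ~((~b <-> ~(a -> (c <-> a))) -> ~d).
  branch 1 (add b, ((~b <-> ~(a -> (c <-> a))) -> ~d)):
    ((~b <-> ~(a -> (c <-> a))) -> ~d): β-rule — branch into ~(~b <-> ~(a -> (c <-> a)))  //  ~d.
      branch 1.1 (add ~(~b <-> ~(a -> (c <-> a)))):
        ~(~b <-> ~(a -> (c <-> a))): β-rule — branch into ~b, ~~(a -> (c <-> a))  //  ~~b, ~(a -> (c <-> a)).
          branch 1.1.1 (add ~b, ~~(a -> (c <-> a))):
            × closes — contains both b and ~b.
          branch 1.1.2 (add ~~b, ~(a -> (c <-> a))):
            ~(a -> (c <-> a)): α-rule — add a, ~(c <-> a).
            ~(c <-> a): β-rule — branch into c, ~a  //  ~c, a.
              branch 1.1.2.1 (add c, ~a):
                × closes — contains both a and ~a.
              branch 1.1.2.2 (add ~c, a):
                ○ open, literals {a=T, b=T, c=F}.
      branch 1.2 (add ~d):
        ○ open, literals {b=T, d=F}.
  branch 2 (add ~b, ~((~b <-> ~(a -> (c <-> a))) -> ~d)):
    ~((~b <-> ~(a -> (c <-> a))) -> ~d): α-rule — add (~b <-> ~(a -> (c <-> a))), ~~d.
    (~b <-> ~(a -> (c <-> a))): β-rule — branch into ~b, ~(a -> (c <-> a))  //  ~~b, ~~(a -> (c <-> a)).
      branch 2.1 (add ~b, ~(a -> (c <-> a))):
        ~(a -> (c <-> a)): α-rule — add a, ~(c <-> a).
        ~(c <-> a): β-rule — branch into c, ~a  //  ~c, a.
          branch 2.1.1 (add c, ~a):
            × closes — contains both a and ~a.
          branch 2.1.2 (add ~c, a):
            ○ open, literals {a=T, b=F, c=F, d=T}.
      branch 2.2 (add ~~b, ~~(a -> (c <-> a))):
        × closes — contains both b and ~b.
4 branches closed, 3 open.
Each open branch fixes some atoms; the unmentioned ones are free. Counting distinct full assignments: branch {a=T, b=T, c=F} (d) contributes 2 new; branch {b=T, d=F} (c, a) contributes 3 new; branch {a=T, b=F, c=F, d=T} (none free) contributes 1 new. Total: 6.

6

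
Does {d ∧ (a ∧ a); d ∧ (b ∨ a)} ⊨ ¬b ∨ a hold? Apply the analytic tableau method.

Yes

Initial set: {(d ∧ (a ∧ a)); (d ∧ (b ∨ a)); ¬(¬b ∨ a)}.
(d ∧ (a ∧ a)): α-rule — add d, (a ∧ a).
(d ∧ (b ∨ a)): α-rule — add d, (b ∨ a).
¬(¬b ∨ a): α-rule — add ¬¬b, ¬a.
(a ∧ a): α-rule — add a, a.
× closes — contains both a and ¬a.
All 1 branch closes.
Every branch closed, so the premises entail the conclusion.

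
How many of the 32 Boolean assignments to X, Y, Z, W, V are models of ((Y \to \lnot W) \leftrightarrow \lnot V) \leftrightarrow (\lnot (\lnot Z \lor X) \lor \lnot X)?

16

Initial set: {(((Y \to \lnot W) \leftrightarrow \lnot V) \leftrightarrow (\lnot (\lnot Z \lor X) \lor \lnot X))}.
(((Y \to \lnot W) \leftrightarrow \lnot V) \leftrightarrow (\lnot (\lnot Z \lor X) \lor \lnot X)): β-rule — branch into ((Y \to \lnot W) \leftrightarrow \lnot V), (\lnot (\lnot Z \lor X) \lor \lnot X)  //  \lnot ((Y \to \lnot W) \leftrightarrow \lnot V), \lnot (\lnot (\lnot Z \lor X) \lor \lnot X).
  branch 1 (add ((Y \to \lnot W) \leftrightarrow \lnot V), (\lnot (\lnot Z \lor X) \lor \lnot X)):
    ((Y \to \lnot W) \leftrightarrow \lnot V): β-rule — branch into (Y \to \lnot W), \lnot V  //  \lnot (Y \to \lnot W), \lnot \lnot V.
      branch 1.1 (add (Y \to \lnot W), \lnot V):
        (\lnot (\lnot Z \lor X) \lor \lnot X): β-rule — branch into \lnot (\lnot Z \lor X)  //  \lnot X.
          branch 1.1.1 (add \lnot (\lnot Z \lor X)):
            \lnot (\lnot Z \lor X): α-rule — add \lnot \lnot Z, \lnot X.
            (Y \to \lnot W): β-rule — branch into \lnot Y  //  \lnot W.
              branch 1.1.1.1 (add \lnot Y):
                ○ open, literals {V=false, X=false, Y=false, Z=true}.
              branch 1.1.1.2 (add \lnot W):
                ○ open, literals {V=false, W=false, X=false, Z=true}.
          branch 1.1.2 (add \lnot X):
            (Y \to \lnot W): β-rule — branch into \lnot Y  //  \lnot W.
              branch 1.1.2.1 (add \lnot Y):
                ○ open, literals {V=false, X=false, Y=false}.
              branch 1.1.2.2 (add \lnot W):
                ○ open, literals {V=false, W=false, X=false}.
      branch 1.2 (add \lnot (Y \to \lnot W), \lnot \lnot V):
        \lnot (Y \to \lnot W): α-rule — add Y, \lnot \lnot W.
        (\lnot (\lnot Z \lor X) \lor \lnot X): β-rule — branch into \lnot (\lnot Z \lor X)  //  \lnot X.
          branch 1.2.1 (add \lnot (\lnot Z \lor X)):
            \lnot (\lnot Z \lor X): α-rule — add \lnot \lnot Z, \lnot X.
            ○ open, literals {V=true, W=true, X=false, Y=true, Z=true}.
          branch 1.2.2 (add \lnot X):
            ○ open, literals {V=true, W=true, X=false, Y=true}.
  branch 2 (add \lnot ((Y \to \lnot W) \leftrightarrow \lnot V), \lnot (\lnot (\lnot Z \lor X) \lor \lnot X)):
    \lnot (\lnot (\lnot Z \lor X) \lor \lnot X): α-rule — add \lnot \lnot (\lnot Z \lor X), \lnot \lnot X.
    \lnot ((Y \to \lnot W) \leftrightarrow \lnot V): β-rule — branch into (Y \to \lnot W), \lnot \lnot V  //  \lnot (Y \to \lnot W), \lnot V.
      branch 2.1 (add (Y \to \lnot W), \lnot \lnot V):
        \lnot \lnot (\lnot Z \lor X): β-rule — branch into \lnot Z  //  X.
          branch 2.1.1 (add \lnot Z):
            (Y \to \lnot W): β-rule — branch into \lnot Y  //  \lnot W.
              branch 2.1.1.1 (add \lnot Y):
                ○ open, literals {V=true, X=true, Y=false, Z=false}.
              branch 2.1.1.2 (add \lnot W):
                ○ open, literals {V=true, W=false, X=true, Z=false}.
          branch 2.1.2 (add X):
            (Y \to \lnot W): β-rule — branch into \lnot Y  //  \lnot W.
              branch 2.1.2.1 (add \lnot Y):
                ○ open, literals {V=true, X=true, Y=false}.
              branch 2.1.2.2 (add \lnot W):
                ○ open, literals {V=true, W=false, X=true}.
      branch 2.2 (add \lnot (Y \to \lnot W), \lnot V):
        \lnot (Y \to \lnot W): α-rule — add Y, \lnot \lnot W.
        \lnot \lnot (\lnot Z \lor X): β-rule — branch into \lnot Z  //  X.
          branch 2.2.1 (add \lnot Z):
            ○ open, literals {V=false, W=true, X=true, Y=true, Z=false}.
          branch 2.2.2 (add X):
            ○ open, literals {V=false, W=true, X=true, Y=true}.
0 branches closed, 12 open.
Each open branch fixes some atoms; the unmentioned ones are free. Counting distinct full assignments: branch {V=false, X=false, Y=false, Z=true} (W) contributes 2 new; branch {V=false, W=false, X=false, Z=true} (Y) contributes 1 new; branch {V=false, X=false, Y=false} (Z, W) contributes 2 new; branch {V=false, W=false, X=false} (Y, Z) contributes 1 new; branch {V=true, W=true, X=false, Y=true, Z=true} (none free) contributes 1 new; branch {V=true, W=true, X=false, Y=true} (Z) contributes 1 new; branch {V=true, X=true, Y=false, Z=false} (W) contributes 2 new; branch {V=true, W=false, X=true, Z=false} (Y) contributes 1 new; branch {V=true, X=true, Y=false} (Z, W) contributes 2 new; branch {V=true, W=false, X=true} (Y, Z) contributes 1 new; branch {V=false, W=true, X=true, Y=true, Z=false} (none free) contributes 1 new; branch {V=false, W=true, X=true, Y=true} (Z) contributes 1 new. Total: 16.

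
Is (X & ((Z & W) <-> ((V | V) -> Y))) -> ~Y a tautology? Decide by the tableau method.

Not valid

Assume the negation and expand:
Initial set: {~((X & ((Z & W) <-> ((V | V) -> Y))) -> ~Y)}.
~((X & ((Z & W) <-> ((V | V) -> Y))) -> ~Y): α-rule — add (X & ((Z & W) <-> ((V | V) -> Y))), ~~Y.
(X & ((Z & W) <-> ((V | V) -> Y))): α-rule — add X, ((Z & W) <-> ((V | V) -> Y)).
((Z & W) <-> ((V | V) -> Y)): β-rule — branch into (Z & W), ((V | V) -> Y)  //  ~(Z & W), ~((V | V) -> Y).
  branch 1 (add (Z & W), ((V | V) -> Y)):
    (Z & W): α-rule — add Z, W.
    ((V | V) -> Y): β-rule — branch into ~(V | V)  //  Y.
      branch 1.1 (add ~(V | V)):
        ~(V | V): α-rule — add ~V, ~V.
        ○ open, literals {V=F, W=T, X=T, Y=T, Z=T}.
      branch 1.2 (add Y):
        ○ open, literals {W=T, X=T, Y=T, Z=T}.
  branch 2 (add ~(Z & W), ~((V | V) -> Y)):
    ~((V | V) -> Y): α-rule — add (V | V), ~Y.
    × closes — contains both Y and ~Y.
1 branch closed, 2 open.
An open branch gives a countermodel: V=F, W=T, X=T, Y=T, Z=T (unmentioned atoms arbitrary); under it the original formula is false.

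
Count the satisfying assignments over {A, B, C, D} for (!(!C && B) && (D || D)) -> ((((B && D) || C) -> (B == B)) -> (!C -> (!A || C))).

15

Initial set: {T ((!(!C && B) && (D || D)) -> ((((B && D) || C) -> (B == B)) -> (!C -> (!A || C))))}.
T ((!(!C && B) && (D || D)) -> ((((B && D) || C) -> (B == B)) -> (!C -> (!A || C)))): β-rule — branch into F (!(!C && B) && (D || D))  //  T ((((B && D) || C) -> (B == B)) -> (!C -> (!A || C))).
  branch 1 (add F (!(!C && B) && (D || D))):
    F (!(!C && B) && (D || D)): β-rule — branch into F !(!C && B)  //  F (D || D).
      branch 1.1 (add F !(!C && B)):
        F !(!C && B): α-rule — add T !C, T B.
        ○ open, literals {B=true, C=false}.
      branch 1.2 (add F (D || D)):
        F (D || D): α-rule — add F D, F D.
        ○ open, literals {D=false}.
  branch 2 (add T ((((B && D) || C) -> (B == B)) -> (!C -> (!A || C)))):
    T ((((B && D) || C) -> (B == B)) -> (!C -> (!A || C))): β-rule — branch into F (((B && D) || C) -> (B == B))  //  T (!C -> (!A || C)).
      branch 2.1 (add F (((B && D) || C) -> (B == B))):
        F (((B && D) || C) -> (B == B)): α-rule — add T ((B && D) || C), F (B == B).
        T ((B && D) || C): β-rule — branch into T (B && D)  //  T C.
          branch 2.1.1 (add T (B && D)):
            T (B && D): α-rule — add T B, T D.
            F (B == B): β-rule — branch into T B, F B  //  F B, T B.
              branch 2.1.1.1 (add T B, F B):
                × closes — contains both B and !B.
              branch 2.1.1.2 (add F B, T B):
                × closes — contains both B and !B.
          branch 2.1.2 (add T C):
            F (B == B): β-rule — branch into T B, F B  //  F B, T B.
              branch 2.1.2.1 (add T B, F B):
                × closes — contains both B and !B.
              branch 2.1.2.2 (add F B, T B):
                × closes — contains both B and !B.
      branch 2.2 (add T (!C -> (!A || C))):
        T (!C -> (!A || C)): β-rule — branch into F !C  //  T (!A || C).
          branch 2.2.1 (add F !C):
            ○ open, literals {C=true}.
          branch 2.2.2 (add T (!A || C)):
            T (!A || C): β-rule — branch into T !A  //  T C.
              branch 2.2.2.1 (add T !A):
                ○ open, literals {A=false}.
              branch 2.2.2.2 (add T C):
                ○ open, literals {C=true}.
4 branches closed, 5 open.
Each open branch fixes some atoms; the unmentioned ones are free. Counting distinct full assignments: branch {B=true, C=false} (A, D) contributes 4 new; branch {D=false} (A, B, C) contributes 6 new; branch {C=true} (A, B, D) contributes 4 new; branch {A=false} (B, C, D) contributes 1 new; branch {C=true} (A, B, D) contributes 0 new. Total: 15.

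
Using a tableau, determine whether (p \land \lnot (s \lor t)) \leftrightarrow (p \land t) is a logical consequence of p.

Initial set: {p; \lnot ((p \land \lnot (s \lor t)) \leftrightarrow (p \land t))}.
\lnot ((p \land \lnot (s \lor t)) \leftrightarrow (p \land t)): β-rule — branch into (p \land \lnot (s \lor t)), \lnot (p \land t)  //  \lnot (p \land \lnot (s \lor t)), (p \land t).
  branch 1 (add (p \land \lnot (s \lor t)), \lnot (p \land t)):
    (p \land \lnot (s \lor t)): α-rule — add p, \lnot (s \lor t).
    \lnot (s \lor t): α-rule — add \lnot s, \lnot t.
    \lnot (p \land t): β-rule — branch into \lnot p  //  \lnot t.
      branch 1.1 (add \lnot p):
        × closes — contains both p and \lnot p.
      branch 1.2 (add \lnot t):
        ○ open, literals {p=true, s=false, t=false}.
  branch 2 (add \lnot (p \land \lnot (s \lor t)), (p \land t)):
    (p \land t): α-rule — add p, t.
    \lnot (p \land \lnot (s \lor t)): β-rule — branch into \lnot p  //  \lnot \lnot (s \lor t).
      branch 2.1 (add \lnot p):
        × closes — contains both p and \lnot p.
      branch 2.2 (add \lnot \lnot (s \lor t)):
        \lnot \lnot (s \lor t): β-rule — branch into s  //  t.
          branch 2.2.1 (add s):
            ○ open, literals {p=true, s=true, t=true}.
          branch 2.2.2 (add t):
            ○ open, literals {p=true, t=true}.
2 branches closed, 3 open.
An open branch gives a countermodel: p=true, s=false, t=false (unmentioned atoms arbitrary); the premises hold there but the conclusion fails.

No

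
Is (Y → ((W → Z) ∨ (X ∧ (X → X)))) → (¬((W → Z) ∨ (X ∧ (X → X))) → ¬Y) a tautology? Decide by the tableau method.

Valid

Assume the negation and expand:
Initial set: {¬((Y → ((W → Z) ∨ (X ∧ (X → X)))) → (¬((W → Z) ∨ (X ∧ (X → X))) → ¬Y))}.
¬((Y → ((W → Z) ∨ (X ∧ (X → X)))) → (¬((W → Z) ∨ (X ∧ (X → X))) → ¬Y)): α-rule — add (Y → ((W → Z) ∨ (X ∧ (X → X)))), ¬(¬((W → Z) ∨ (X ∧ (X → X))) → ¬Y).
¬(¬((W → Z) ∨ (X ∧ (X → X))) → ¬Y): α-rule — add ¬((W → Z) ∨ (X ∧ (X → X))), ¬¬Y.
¬((W → Z) ∨ (X ∧ (X → X))): α-rule — add ¬(W → Z), ¬(X ∧ (X → X)).
¬(W → Z): α-rule — add W, ¬Z.
(Y → ((W → Z) ∨ (X ∧ (X → X)))): β-rule — branch into ¬Y  //  ((W → Z) ∨ (X ∧ (X → X))).
  branch 1 (add ¬Y):
    × closes — contains both Y and ¬Y.
  branch 2 (add ((W → Z) ∨ (X ∧ (X → X)))):
    ¬(X ∧ (X → X)): β-rule — branch into ¬X  //  ¬(X → X).
      branch 2.1 (add ¬X):
        ((W → Z) ∨ (X ∧ (X → X))): β-rule — branch into (W → Z)  //  (X ∧ (X → X)).
          branch 2.1.1 (add (W → Z)):
            (W → Z): β-rule — branch into ¬W  //  Z.
              branch 2.1.1.1 (add ¬W):
                × closes — contains both W and ¬W.
              branch 2.1.1.2 (add Z):
                × closes — contains both Z and ¬Z.
          branch 2.1.2 (add (X ∧ (X → X))):
            (X ∧ (X → X)): α-rule — add X, (X → X).
            × closes — contains both X and ¬X.
      branch 2.2 (add ¬(X → X)):
        ¬(X → X): α-rule — add X, ¬X.
        × closes — contains both X and ¬X.
All 5 branches close.
Every branch closed, so the negation is unsatisfiable and the formula is valid.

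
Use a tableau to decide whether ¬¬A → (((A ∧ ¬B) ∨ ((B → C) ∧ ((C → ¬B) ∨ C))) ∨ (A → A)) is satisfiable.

Initial set: {(¬¬A → (((A ∧ ¬B) ∨ ((B → C) ∧ ((C → ¬B) ∨ C))) ∨ (A → A)))}.
(¬¬A → (((A ∧ ¬B) ∨ ((B → C) ∧ ((C → ¬B) ∨ C))) ∨ (A → A))): β-rule — branch into ¬¬¬A  //  (((A ∧ ¬B) ∨ ((B → C) ∧ ((C → ¬B) ∨ C))) ∨ (A → A)).
  branch 1 (add ¬¬¬A):
    ¬¬¬A: drop double negation, giving ¬A.
    ○ open, literals {A=false}.
  branch 2 (add (((A ∧ ¬B) ∨ ((B → C) ∧ ((C → ¬B) ∨ C))) ∨ (A → A))):
    (((A ∧ ¬B) ∨ ((B → C) ∧ ((C → ¬B) ∨ C))) ∨ (A → A)): β-rule — branch into ((A ∧ ¬B) ∨ ((B → C) ∧ ((C → ¬B) ∨ C)))  //  (A → A).
      branch 2.1 (add ((A ∧ ¬B) ∨ ((B → C) ∧ ((C → ¬B) ∨ C)))):
        ((A ∧ ¬B) ∨ ((B → C) ∧ ((C → ¬B) ∨ C))): β-rule — branch into (A ∧ ¬B)  //  ((B → C) ∧ ((C → ¬B) ∨ C)).
          branch 2.1.1 (add (A ∧ ¬B)):
            (A ∧ ¬B): α-rule — add A, ¬B.
            ○ open, literals {A=true, B=false}.
          branch 2.1.2 (add ((B → C) ∧ ((C → ¬B) ∨ C))):
            ((B → C) ∧ ((C → ¬B) ∨ C)): α-rule — add (B → C), ((C → ¬B) ∨ C).
            (B → C): β-rule — branch into ¬B  //  C.
              branch 2.1.2.1 (add ¬B):
                ((C → ¬B) ∨ C): β-rule — branch into (C → ¬B)  //  C.
                  branch 2.1.2.1.1 (add (C → ¬B)):
                    (C → ¬B): β-rule — branch into ¬C  //  ¬B.
                      branch 2.1.2.1.1.1 (add ¬C):
                        ○ open, literals {B=false, C=false}.
                      branch 2.1.2.1.1.2 (add ¬B):
                        ○ open, literals {B=false}.
                  branch 2.1.2.1.2 (add C):
                    ○ open, literals {B=false, C=true}.
              branch 2.1.2.2 (add C):
                ((C → ¬B) ∨ C): β-rule — branch into (C → ¬B)  //  C.
                  branch 2.1.2.2.1 (add (C → ¬B)):
                    (C → ¬B): β-rule — branch into ¬C  //  ¬B.
                      branch 2.1.2.2.1.1 (add ¬C):
                        × closes — contains both C and ¬C.
                      branch 2.1.2.2.1.2 (add ¬B):
                        ○ open, literals {B=false, C=true}.
                  branch 2.1.2.2.2 (add C):
                    ○ open, literals {C=true}.
      branch 2.2 (add (A → A)):
        (A → A): β-rule — branch into ¬A  //  A.
          branch 2.2.1 (add ¬A):
            ○ open, literals {A=false}.
          branch 2.2.2 (add A):
            ○ open, literals {A=true}.
1 branch closed, 9 open.
An open branch gives a satisfying assignment: A=false.

Satisfiable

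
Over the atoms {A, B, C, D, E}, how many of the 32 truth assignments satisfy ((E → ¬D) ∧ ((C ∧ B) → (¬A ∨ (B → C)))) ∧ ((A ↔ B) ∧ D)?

Initial set: {(((E → ¬D) ∧ ((C ∧ B) → (¬A ∨ (B → C)))) ∧ ((A ↔ B) ∧ D))}.
(((E → ¬D) ∧ ((C ∧ B) → (¬A ∨ (B → C)))) ∧ ((A ↔ B) ∧ D)): α-rule — add ((E → ¬D) ∧ ((C ∧ B) → (¬A ∨ (B → C)))), ((A ↔ B) ∧ D).
((E → ¬D) ∧ ((C ∧ B) → (¬A ∨ (B → C)))): α-rule — add (E → ¬D), ((C ∧ B) → (¬A ∨ (B → C))).
((A ↔ B) ∧ D): α-rule — add (A ↔ B), D.
(E → ¬D): β-rule — branch into ¬E  //  ¬D.
  branch 1 (add ¬E):
    ((C ∧ B) → (¬A ∨ (B → C))): β-rule — branch into ¬(C ∧ B)  //  (¬A ∨ (B → C)).
      branch 1.1 (add ¬(C ∧ B)):
        (A ↔ B): β-rule — branch into A, B  //  ¬A, ¬B.
          branch 1.1.1 (add A, B):
            ¬(C ∧ B): β-rule — branch into ¬C  //  ¬B.
              branch 1.1.1.1 (add ¬C):
                ○ open, literals {A=true, B=true, C=false, D=true, E=false}.
              branch 1.1.1.2 (add ¬B):
                × closes — contains both B and ¬B.
          branch 1.1.2 (add ¬A, ¬B):
            ¬(C ∧ B): β-rule — branch into ¬C  //  ¬B.
              branch 1.1.2.1 (add ¬C):
                ○ open, literals {A=false, B=false, C=false, D=true, E=false}.
              branch 1.1.2.2 (add ¬B):
                ○ open, literals {A=false, B=false, D=true, E=false}.
      branch 1.2 (add (¬A ∨ (B → C))):
        (A ↔ B): β-rule — branch into A, B  //  ¬A, ¬B.
          branch 1.2.1 (add A, B):
            (¬A ∨ (B → C)): β-rule — branch into ¬A  //  (B → C).
              branch 1.2.1.1 (add ¬A):
                × closes — contains both A and ¬A.
              branch 1.2.1.2 (add (B → C)):
                (B → C): β-rule — branch into ¬B  //  C.
                  branch 1.2.1.2.1 (add ¬B):
                    × closes — contains both B and ¬B.
                  branch 1.2.1.2.2 (add C):
                    ○ open, literals {A=true, B=true, C=true, D=true, E=false}.
          branch 1.2.2 (add ¬A, ¬B):
            (¬A ∨ (B → C)): β-rule — branch into ¬A  //  (B → C).
              branch 1.2.2.1 (add ¬A):
                ○ open, literals {A=false, B=false, D=true, E=false}.
              branch 1.2.2.2 (add (B → C)):
                (B → C): β-rule — branch into ¬B  //  C.
                  branch 1.2.2.2.1 (add ¬B):
                    ○ open, literals {A=false, B=false, D=true, E=false}.
                  branch 1.2.2.2.2 (add C):
                    ○ open, literals {A=false, B=false, C=true, D=true, E=false}.
  branch 2 (add ¬D):
    × closes — contains both D and ¬D.
4 branches closed, 7 open.
Each open branch fixes some atoms; the unmentioned ones are free. Counting distinct full assignments: branch {A=true, B=true, C=false, D=true, E=false} (none free) contributes 1 new; branch {A=false, B=false, C=false, D=true, E=false} (none free) contributes 1 new; branch {A=false, B=false, D=true, E=false} (C) contributes 1 new; branch {A=true, B=true, C=true, D=true, E=false} (none free) contributes 1 new; branch {A=false, B=false, D=true, E=false} (C) contributes 0 new; branch {A=false, B=false, D=true, E=false} (C) contributes 0 new; branch {A=false, B=false, C=true, D=true, E=false} (none free) contributes 0 new. Total: 4.

4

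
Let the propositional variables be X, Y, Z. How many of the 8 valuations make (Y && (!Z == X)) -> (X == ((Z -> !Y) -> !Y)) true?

6

Initial set: {T ((Y && (!Z == X)) -> (X == ((Z -> !Y) -> !Y)))}.
T ((Y && (!Z == X)) -> (X == ((Z -> !Y) -> !Y))): β-rule — branch into F (Y && (!Z == X))  //  T (X == ((Z -> !Y) -> !Y)).
  branch 1 (add F (Y && (!Z == X))):
    F (Y && (!Z == X)): β-rule — branch into F Y  //  F (!Z == X).
      branch 1.1 (add F Y):
        ○ open, literals {Y=F}.
      branch 1.2 (add F (!Z == X)):
        F (!Z == X): β-rule — branch into T !Z, F X  //  F !Z, T X.
          branch 1.2.1 (add T !Z, F X):
            ○ open, literals {X=F, Z=F}.
          branch 1.2.2 (add F !Z, T X):
            ○ open, literals {X=T, Z=T}.
  branch 2 (add T (X == ((Z -> !Y) -> !Y))):
    T (X == ((Z -> !Y) -> !Y)): β-rule — branch into T X, T ((Z -> !Y) -> !Y)  //  F X, F ((Z -> !Y) -> !Y).
      branch 2.1 (add T X, T ((Z -> !Y) -> !Y)):
        T ((Z -> !Y) -> !Y): β-rule — branch into F (Z -> !Y)  //  T !Y.
          branch 2.1.1 (add F (Z -> !Y)):
            F (Z -> !Y): α-rule — add T Z, F !Y.
            ○ open, literals {X=T, Y=T, Z=T}.
          branch 2.1.2 (add T !Y):
            ○ open, literals {X=T, Y=F}.
      branch 2.2 (add F X, F ((Z -> !Y) -> !Y)):
        F ((Z -> !Y) -> !Y): α-rule — add T (Z -> !Y), F !Y.
        T (Z -> !Y): β-rule — branch into F Z  //  T !Y.
          branch 2.2.1 (add F Z):
            ○ open, literals {X=F, Y=T, Z=F}.
          branch 2.2.2 (add T !Y):
            × closes — contains both Y and !Y.
1 branch closed, 6 open.
Each open branch fixes some atoms; the unmentioned ones are free. Counting distinct full assignments: branch {Y=F} (X, Z) contributes 4 new; branch {X=F, Z=F} (Y) contributes 1 new; branch {X=T, Z=T} (Y) contributes 1 new; branch {X=T, Y=T, Z=T} (none free) contributes 0 new; branch {X=T, Y=F} (Z) contributes 0 new; branch {X=F, Y=T, Z=F} (none free) contributes 0 new. Total: 6.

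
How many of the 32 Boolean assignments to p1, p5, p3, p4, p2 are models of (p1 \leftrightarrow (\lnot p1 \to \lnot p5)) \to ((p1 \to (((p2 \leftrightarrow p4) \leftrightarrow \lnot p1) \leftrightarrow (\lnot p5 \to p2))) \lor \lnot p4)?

Initial set: {((p1 \leftrightarrow (\lnot p1 \to \lnot p5)) \to ((p1 \to (((p2 \leftrightarrow p4) \leftrightarrow \lnot p1) \leftrightarrow (\lnot p5 \to p2))) \lor \lnot p4))}.
((p1 \leftrightarrow (\lnot p1 \to \lnot p5)) \to ((p1 \to (((p2 \leftrightarrow p4) \leftrightarrow \lnot p1) \leftrightarrow (\lnot p5 \to p2))) \lor \lnot p4)): β-rule — branch into \lnot (p1 \leftrightarrow (\lnot p1 \to \lnot p5))  //  ((p1 \to (((p2 \leftrightarrow p4) \leftrightarrow \lnot p1) \leftrightarrow (\lnot p5 \to p2))) \lor \lnot p4).
  branch 1 (add \lnot (p1 \leftrightarrow (\lnot p1 \to \lnot p5))):
    \lnot (p1 \leftrightarrow (\lnot p1 \to \lnot p5)): β-rule — branch into p1, \lnot (\lnot p1 \to \lnot p5)  //  \lnot p1, (\lnot p1 \to \lnot p5).
      branch 1.1 (add p1, \lnot (\lnot p1 \to \lnot p5)):
        \lnot (\lnot p1 \to \lnot p5): α-rule — add \lnot p1, \lnot \lnot p5.
        × closes — contains both p1 and \lnot p1.
      branch 1.2 (add \lnot p1, (\lnot p1 \to \lnot p5)):
        (\lnot p1 \to \lnot p5): β-rule — branch into \lnot \lnot p1  //  \lnot p5.
          branch 1.2.1 (add \lnot \lnot p1):
            × closes — contains both p1 and \lnot p1.
          branch 1.2.2 (add \lnot p5):
            ○ open, literals {p1=F, p5=F}.
  branch 2 (add ((p1 \to (((p2 \leftrightarrow p4) \leftrightarrow \lnot p1) \leftrightarrow (\lnot p5 \to p2))) \lor \lnot p4)):
    ((p1 \to (((p2 \leftrightarrow p4) \leftrightarrow \lnot p1) \leftrightarrow (\lnot p5 \to p2))) \lor \lnot p4): β-rule — branch into (p1 \to (((p2 \leftrightarrow p4) \leftrightarrow \lnot p1) \leftrightarrow (\lnot p5 \to p2)))  //  \lnot p4.
      branch 2.1 (add (p1 \to (((p2 \leftrightarrow p4) \leftrightarrow \lnot p1) \leftrightarrow (\lnot p5 \to p2)))):
        (p1 \to (((p2 \leftrightarrow p4) \leftrightarrow \lnot p1) \leftrightarrow (\lnot p5 \to p2))): β-rule — branch into \lnot p1  //  (((p2 \leftrightarrow p4) \leftrightarrow \lnot p1) \leftrightarrow (\lnot p5 \to p2)).
          branch 2.1.1 (add \lnot p1):
            ○ open, literals {p1=F}.
          branch 2.1.2 (add (((p2 \leftrightarrow p4) \leftrightarrow \lnot p1) \leftrightarrow (\lnot p5 \to p2))):
            (((p2 \leftrightarrow p4) \leftrightarrow \lnot p1) \leftrightarrow (\lnot p5 \to p2)): β-rule — branch into ((p2 \leftrightarrow p4) \leftrightarrow \lnot p1), (\lnot p5 \to p2)  //  \lnot ((p2 \leftrightarrow p4) \leftrightarrow \lnot p1), \lnot (\lnot p5 \to p2).
              branch 2.1.2.1 (add ((p2 \leftrightarrow p4) \leftrightarrow \lnot p1), (\lnot p5 \to p2)):
                ((p2 \leftrightarrow p4) \leftrightarrow \lnot p1): β-rule — branch into (p2 \leftrightarrow p4), \lnot p1  //  \lnot (p2 \leftrightarrow p4), \lnot \lnot p1.
                  branch 2.1.2.1.1 (add (p2 \leftrightarrow p4), \lnot p1):
                    (\lnot p5 \to p2): β-rule — branch into \lnot \lnot p5  //  p2.
                      branch 2.1.2.1.1.1 (add \lnot \lnot p5):
                        (p2 \leftrightarrow p4): β-rule — branch into p2, p4  //  \lnot p2, \lnot p4.
                          branch 2.1.2.1.1.1.1 (add p2, p4):
                            ○ open, literals {p1=F, p2=T, p4=T, p5=T}.
                          branch 2.1.2.1.1.1.2 (add \lnot p2, \lnot p4):
                            ○ open, literals {p1=F, p2=F, p4=F, p5=T}.
                      branch 2.1.2.1.1.2 (add p2):
                        (p2 \leftrightarrow p4): β-rule — branch into p2, p4  //  \lnot p2, \lnot p4.
                          branch 2.1.2.1.1.2.1 (add p2, p4):
                            ○ open, literals {p1=F, p2=T, p4=T}.
                          branch 2.1.2.1.1.2.2 (add \lnot p2, \lnot p4):
                            × closes — contains both p2 and \lnot p2.
                  branch 2.1.2.1.2 (add \lnot (p2 \leftrightarrow p4), \lnot \lnot p1):
                    (\lnot p5 \to p2): β-rule — branch into \lnot \lnot p5  //  p2.
                      branch 2.1.2.1.2.1 (add \lnot \lnot p5):
                        \lnot (p2 \leftrightarrow p4): β-rule — branch into p2, \lnot p4  //  \lnot p2, p4.
                          branch 2.1.2.1.2.1.1 (add p2, \lnot p4):
                            ○ open, literals {p1=T, p2=T, p4=F, p5=T}.
                          branch 2.1.2.1.2.1.2 (add \lnot p2, p4):
                            ○ open, literals {p1=T, p2=F, p4=T, p5=T}.
                      branch 2.1.2.1.2.2 (add p2):
                        \lnot (p2 \leftrightarrow p4): β-rule — branch into p2, \lnot p4  //  \lnot p2, p4.
                          branch 2.1.2.1.2.2.1 (add p2, \lnot p4):
                            ○ open, literals {p1=T, p2=T, p4=F}.
                          branch 2.1.2.1.2.2.2 (add \lnot p2, p4):
                            × closes — contains both p2 and \lnot p2.
              branch 2.1.2.2 (add \lnot ((p2 \leftrightarrow p4) \leftrightarrow \lnot p1), \lnot (\lnot p5 \to p2)):
                \lnot (\lnot p5 \to p2): α-rule — add \lnot p5, \lnot p2.
                \lnot ((p2 \leftrightarrow p4) \leftrightarrow \lnot p1): β-rule — branch into (p2 \leftrightarrow p4), \lnot \lnot p1  //  \lnot (p2 \leftrightarrow p4), \lnot p1.
                  branch 2.1.2.2.1 (add (p2 \leftrightarrow p4), \lnot \lnot p1):
                    (p2 \leftrightarrow p4): β-rule — branch into p2, p4  //  \lnot p2, \lnot p4.
                      branch 2.1.2.2.1.1 (add p2, p4):
                        × closes — contains both p2 and \lnot p2.
                      branch 2.1.2.2.1.2 (add \lnot p2, \lnot p4):
                        ○ open, literals {p1=T, p2=F, p4=F, p5=F}.
                  branch 2.1.2.2.2 (add \lnot (p2 \leftrightarrow p4), \lnot p1):
                    \lnot (p2 \leftrightarrow p4): β-rule — branch into p2, \lnot p4  //  \lnot p2, p4.
                      branch 2.1.2.2.2.1 (add p2, \lnot p4):
                        × closes — contains both p2 and \lnot p2.
                      branch 2.1.2.2.2.2 (add \lnot p2, p4):
                        ○ open, literals {p1=F, p2=F, p4=T, p5=F}.
      branch 2.2 (add \lnot p4):
        ○ open, literals {p4=F}.
6 branches closed, 11 open.
Each open branch fixes some atoms; the unmentioned ones are free. Counting distinct full assignments: branch {p1=F, p5=F} (p3, p4, p2) contributes 8 new; branch {p1=F} (p5, p3, p4, p2) contributes 8 new; branch {p1=F, p2=T, p4=T, p5=T} (p3) contributes 0 new; branch {p1=F, p2=F, p4=F, p5=T} (p3) contributes 0 new; branch {p1=F, p2=T, p4=T} (p5, p3) contributes 0 new; branch {p1=T, p2=T, p4=F, p5=T} (p3) contributes 2 new; branch {p1=T, p2=F, p4=T, p5=T} (p3) contributes 2 new; branch {p1=T, p2=T, p4=F} (p5, p3) contributes 2 new; branch {p1=T, p2=F, p4=F, p5=F} (p3) contributes 2 new; branch {p1=F, p2=F, p4=T, p5=F} (p3) contributes 0 new; branch {p4=F} (p1, p5, p3, p2) contributes 2 new. Total: 26.

26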